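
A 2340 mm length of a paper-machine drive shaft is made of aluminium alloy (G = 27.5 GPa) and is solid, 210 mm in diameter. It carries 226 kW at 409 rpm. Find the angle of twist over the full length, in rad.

0.00235 rad

ω = 2π·409/60 = 42.83 rad/s, so T = P/ω = 226×10³ / 42.83 = 5277 N·m.
J = πd⁴/32 = π(0.210)⁴/32 = 1.909×10^-4 m⁴.
θ = T·L/(G·J) = 5277 × 2.34 / (27.5×10⁹ × 1.909×10^-4) = 2.352×10^-3 rad.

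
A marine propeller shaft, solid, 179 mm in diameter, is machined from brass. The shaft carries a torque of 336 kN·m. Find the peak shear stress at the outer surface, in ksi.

43.3 ksi

J = πd⁴/32 = π(0.179)⁴/32 = 1.008×10^-4 m⁴.
τ_max = T·r/J = 336000 × 0.0895 / 1.008×10^-4 = 2.984×10^8 Pa.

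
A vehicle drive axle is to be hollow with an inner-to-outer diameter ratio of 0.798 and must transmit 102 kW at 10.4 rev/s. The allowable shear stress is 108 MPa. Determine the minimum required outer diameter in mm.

49.8 mm

ω = 2π·10.4 = 65.35 rad/s, so T = P/ω = 102×10³ / 65.35 = 1561 N·m.
For a hollow shaft with d_i/d_o = 0.798: τ_max = 16T/(π d_o³ (1−k⁴)), so d_o = [16T/(π τ_allow (1−k⁴))]^(1/3) = [16·1561/(π·1.08×10^8·0.5945)]^(1/3) = 0.04984 m.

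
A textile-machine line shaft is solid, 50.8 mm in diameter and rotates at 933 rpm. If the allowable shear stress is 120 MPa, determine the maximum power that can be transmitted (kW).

J = πd⁴/32 = π(0.0508)⁴/32 = 6.538×10^-7 m⁴.
T_max = τ_allow·J/r = 1.20×10^8 × 6.538×10^-7 / 0.0254 = 3089 N·m.
ω = 2π·933/60 = 97.70 rad/s, so P_max = T_max·ω = 3.018×10^5 W.

302 kW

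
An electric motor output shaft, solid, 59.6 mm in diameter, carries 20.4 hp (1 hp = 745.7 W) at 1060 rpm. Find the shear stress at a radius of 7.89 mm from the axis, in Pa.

ω = 2π·1060/60 = 111.0 rad/s, so T = P/ω = 20.4×745.7 / 111.0 = 137.0 N·m.
J = πd⁴/32 = π(0.0596)⁴/32 = 1.239×10^-6 m⁴.
Shear stress varies linearly with radius: τ = T·r/J = 137.0 × 0.00789 / 1.239×10^-6 = 8.729×10^5 Pa.

873000 Pa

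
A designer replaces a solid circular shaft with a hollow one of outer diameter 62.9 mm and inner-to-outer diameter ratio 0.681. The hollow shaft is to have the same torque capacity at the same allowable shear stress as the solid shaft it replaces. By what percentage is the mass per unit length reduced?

37.0 %

Equal τ_max and T ⇒ the solid shaft needs d_s³ = d_o³(1−k⁴), so d_s = 62.9·(1−0.681⁴)^(1/3) = 58.02 mm.
Area ratio A_h/A_s = d_o²(1−k²)/d_s² = (1−k²)/(1−k⁴)^(2/3) = 0.6302.
Mass saving = 1 − 0.6302 = 37.0 %.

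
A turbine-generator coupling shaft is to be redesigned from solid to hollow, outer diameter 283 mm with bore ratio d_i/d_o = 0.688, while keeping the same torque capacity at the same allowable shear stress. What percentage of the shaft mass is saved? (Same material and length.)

37.6 %

Equal τ_max and T ⇒ the solid shaft needs d_s³ = d_o³(1−k⁴), so d_s = 283·(1−0.688⁴)^(1/3) = 260.1 mm.
Area ratio A_h/A_s = d_o²(1−k²)/d_s² = (1−k²)/(1−k⁴)^(2/3) = 0.6237.
Mass saving = 1 − 0.6237 = 37.6 %.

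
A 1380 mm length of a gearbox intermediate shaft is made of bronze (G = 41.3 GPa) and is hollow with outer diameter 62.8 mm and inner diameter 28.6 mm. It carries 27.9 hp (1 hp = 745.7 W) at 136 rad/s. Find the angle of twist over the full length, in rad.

ω = 136 rad/s, so T = P/ω = 27.9×745.7 / 136.0 = 153.0 N·m.
J = π(d_o⁴ − d_i⁴)/32 = π(0.0628⁴ − 0.0286⁴)/32 = 1.461×10^-6 m⁴.
θ = T·L/(G·J) = 153.0 × 1.38 / (41.3×10⁹ × 1.461×10^-6) = 3.498×10^-3 rad.

0.00350 rad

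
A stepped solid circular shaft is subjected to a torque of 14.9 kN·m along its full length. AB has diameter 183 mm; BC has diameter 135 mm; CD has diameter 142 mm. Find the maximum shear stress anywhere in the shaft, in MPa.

Under the same torque, τ_max = 16T/(πd³) is largest where d is smallest — segment BC (d = 135 mm).
τ_max = 16·14900/(π·(0.135)³) = 3.084×10^7 Pa.

30.8 MPa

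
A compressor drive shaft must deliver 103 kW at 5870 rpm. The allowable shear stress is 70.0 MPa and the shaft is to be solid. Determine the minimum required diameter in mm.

23.0 mm

ω = 2π·5870/60 = 614.7 rad/s, so T = P/ω = 103×10³ / 614.7 = 167.6 N·m.
For a solid shaft τ_max = 16T/(πd³), so d = (16T/(π τ_allow))^(1/3) = (16·167.6/(π·7.00×10^7))^(1/3) = 0.02302 m.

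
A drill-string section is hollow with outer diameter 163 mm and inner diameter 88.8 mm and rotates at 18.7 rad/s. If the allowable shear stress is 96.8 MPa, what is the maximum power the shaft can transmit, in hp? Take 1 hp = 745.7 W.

1880 hp

J = π(d_o⁴ − d_i⁴)/32 = π(0.163⁴ − 0.0888⁴)/32 = 6.320×10^-5 m⁴.
T_max = τ_allow·J/r = 9.68×10^7 × 6.320×10^-5 / 0.0815 = 75060 N·m.
ω = 18.7 rad/s, so P_max = T_max·ω = 1.404×10^6 W.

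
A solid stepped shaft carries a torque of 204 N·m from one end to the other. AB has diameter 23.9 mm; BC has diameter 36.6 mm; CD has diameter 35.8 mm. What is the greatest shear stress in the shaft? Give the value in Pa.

7.61e7 Pa

Under the same torque, τ_max = 16T/(πd³) is largest where d is smallest — segment AB (d = 23.9 mm).
τ_max = 16·204.0/(π·(0.0239)³) = 7.610×10^7 Pa.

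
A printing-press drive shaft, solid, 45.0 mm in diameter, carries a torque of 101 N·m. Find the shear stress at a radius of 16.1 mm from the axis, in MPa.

4.04 MPa

J = πd⁴/32 = π(0.0450)⁴/32 = 4.026×10^-7 m⁴.
Shear stress varies linearly with radius: τ = T·r/J = 101.0 × 0.0161 / 4.026×10^-7 = 4.039×10^6 Pa.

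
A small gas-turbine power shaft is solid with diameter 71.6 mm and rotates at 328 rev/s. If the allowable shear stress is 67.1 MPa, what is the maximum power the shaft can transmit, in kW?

9970 kW

J = πd⁴/32 = π(0.0716)⁴/32 = 2.580×10^-6 m⁴.
T_max = τ_allow·J/r = 6.71×10^7 × 2.580×10^-6 / 0.0358 = 4836 N·m.
ω = 2π·328 = 2061 rad/s, so P_max = T_max·ω = 9.967×10^6 W.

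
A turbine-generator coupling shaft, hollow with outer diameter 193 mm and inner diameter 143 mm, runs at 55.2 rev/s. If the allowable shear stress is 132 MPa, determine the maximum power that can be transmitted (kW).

45100 kW

J = π(d_o⁴ − d_i⁴)/32 = π(0.193⁴ − 0.143⁴)/32 = 9.516×10^-5 m⁴.
T_max = τ_allow·J/r = 1.32×10^8 × 9.516×10^-5 / 0.0965 = 130200 N·m.
ω = 2π·55.2 = 346.8 rad/s, so P_max = T_max·ω = 4.515×10^7 W.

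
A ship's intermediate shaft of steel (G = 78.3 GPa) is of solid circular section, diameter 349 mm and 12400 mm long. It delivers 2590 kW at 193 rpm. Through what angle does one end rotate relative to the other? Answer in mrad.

ω = 2π·193/60 = 20.21 rad/s, so T = P/ω = 2590×10³ / 20.21 = 128100 N·m.
J = πd⁴/32 = π(0.349)⁴/32 = 1.456×10^-3 m⁴.
θ = T·L/(G·J) = 128100 × 12.4 / (78.3×10⁹ × 1.456×10^-3) = 0.01393 rad.

13.9 mrad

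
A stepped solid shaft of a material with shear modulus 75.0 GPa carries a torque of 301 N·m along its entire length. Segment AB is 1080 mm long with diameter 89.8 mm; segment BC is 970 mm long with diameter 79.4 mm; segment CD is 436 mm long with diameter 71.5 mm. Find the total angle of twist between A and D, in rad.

0.00236 rad

J_AB = π(0.0898)⁴/32 = 6.38×10^-6 m⁴; J_BC = π(0.0794)⁴/32 = 3.90×10^-6 m⁴; J_CD = π(0.0715)⁴/32 = 2.57×10^-6 m⁴.
θ = (T/G)·Σ L_i/J_i = (301.0/75.0×10⁹)·(1.08/6.38×10^-6 + 0.970/3.90×10^-6 + 0.436/2.57×10^-6) = 2.359×10^-3 rad.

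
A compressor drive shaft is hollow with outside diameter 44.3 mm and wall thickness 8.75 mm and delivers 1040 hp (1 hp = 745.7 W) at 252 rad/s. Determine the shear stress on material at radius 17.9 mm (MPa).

168 MPa

ω = 252 rad/s, so T = P/ω = 1040×745.7 / 252.0 = 3077 N·m.
J = π(d_o⁴ − d_i⁴)/32 = π(0.0443⁴ − 0.0268⁴)/32 = 3.275×10^-7 m⁴.
Shear stress varies linearly with radius: τ = T·r/J = 3077 × 0.0179 / 3.275×10^-7 = 1.682×10^8 Pa.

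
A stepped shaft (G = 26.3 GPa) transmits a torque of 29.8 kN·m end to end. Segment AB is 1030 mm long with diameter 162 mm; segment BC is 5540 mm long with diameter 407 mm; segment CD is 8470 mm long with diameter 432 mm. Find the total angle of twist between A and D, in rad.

J_AB = π(0.162)⁴/32 = 6.76×10^-5 m⁴; J_BC = π(0.407)⁴/32 = 2.69×10^-3 m⁴; J_CD = π(0.432)⁴/32 = 3.42×10^-3 m⁴.
θ = (T/G)·Σ L_i/J_i = (29800/26.3×10⁹)·(1.03/6.76×10^-5 + 5.54/2.69×10^-3 + 8.47/3.42×10^-3) = 0.02240 rad.

0.0224 rad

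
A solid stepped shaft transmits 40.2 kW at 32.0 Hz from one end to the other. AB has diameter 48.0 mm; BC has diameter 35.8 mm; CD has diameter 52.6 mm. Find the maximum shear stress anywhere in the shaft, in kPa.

22200 kPa

ω = 2π·32.0 = 201.1 rad/s, so T = P/ω = 40.2×10³ / 201.1 = 199.9 N·m.
Under the same torque, τ_max = 16T/(πd³) is largest where d is smallest — segment BC (d = 35.8 mm).
τ_max = 16·199.9/(π·(0.0358)³) = 2.219×10^7 Pa.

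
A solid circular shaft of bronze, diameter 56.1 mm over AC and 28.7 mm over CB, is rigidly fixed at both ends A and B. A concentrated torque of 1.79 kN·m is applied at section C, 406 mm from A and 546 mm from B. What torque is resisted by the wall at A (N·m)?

1700 N·m

Compatibility: T_A·a/J_AC = T_B·b/J_CB with T_A + T_B = T₀.
J_AC = 9.72×10^-7 m⁴, J_CB = 6.66×10^-8 m⁴, so T_A = T₀·(J_AC/a)/((J_AC/a)+(J_CB/b)) = 1703 N·m, T_B = 86.75 N·m.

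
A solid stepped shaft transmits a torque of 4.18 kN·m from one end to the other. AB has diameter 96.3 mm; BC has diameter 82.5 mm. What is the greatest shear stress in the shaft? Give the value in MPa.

37.9 MPa

Under the same torque, τ_max = 16T/(πd³) is largest where d is smallest — segment BC (d = 82.5 mm).
τ_max = 16·4180/(π·(0.0825)³) = 3.791×10^7 Pa.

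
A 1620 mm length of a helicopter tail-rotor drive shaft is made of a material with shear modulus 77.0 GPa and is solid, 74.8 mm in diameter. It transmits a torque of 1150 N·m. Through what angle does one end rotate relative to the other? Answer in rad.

J = πd⁴/32 = π(0.0748)⁴/32 = 3.073×10^-6 m⁴.
θ = T·L/(G·J) = 1150 × 1.62 / (77.0×10⁹ × 3.073×10^-6) = 7.873×10^-3 rad.

0.00787 rad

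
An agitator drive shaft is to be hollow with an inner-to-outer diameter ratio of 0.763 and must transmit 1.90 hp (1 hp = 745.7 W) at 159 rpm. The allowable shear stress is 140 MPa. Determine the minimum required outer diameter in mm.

16.7 mm

ω = 2π·159/60 = 16.65 rad/s, so T = P/ω = 1.90×745.7 / 16.65 = 85.09 N·m.
For a hollow shaft with d_i/d_o = 0.763: τ_max = 16T/(π d_o³ (1−k⁴)), so d_o = [16T/(π τ_allow (1−k⁴))]^(1/3) = [16·85.09/(π·1.40×10^8·0.6611)]^(1/3) = 0.01673 m.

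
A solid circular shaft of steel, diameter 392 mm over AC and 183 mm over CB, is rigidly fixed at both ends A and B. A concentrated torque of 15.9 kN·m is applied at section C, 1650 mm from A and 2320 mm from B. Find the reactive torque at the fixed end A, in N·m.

15400 N·m

Compatibility: T_A·a/J_AC = T_B·b/J_CB with T_A + T_B = T₀.
J_AC = 2.32×10^-3 m⁴, J_CB = 1.10×10^-4 m⁴, so T_A = T₀·(J_AC/a)/((J_AC/a)+(J_CB/b)) = 15380 N·m, T_B = 519.5 N·m.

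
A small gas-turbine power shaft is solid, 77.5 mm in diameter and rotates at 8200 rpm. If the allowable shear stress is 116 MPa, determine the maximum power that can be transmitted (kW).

J = πd⁴/32 = π(0.0775)⁴/32 = 3.542×10^-6 m⁴.
T_max = τ_allow·J/r = 1.16×10^8 × 3.542×10^-6 / 0.0387 = 10600 N·m.
ω = 2π·8200/60 = 858.7 rad/s, so P_max = T_max·ω = 9.104×10^6 W.

9100 kW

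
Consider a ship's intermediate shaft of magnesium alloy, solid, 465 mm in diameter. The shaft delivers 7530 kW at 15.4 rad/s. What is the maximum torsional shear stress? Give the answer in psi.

ω = 15.4 rad/s, so T = P/ω = 7530×10³ / 15.40 = 489000 N·m.
J = πd⁴/32 = π(0.465)⁴/32 = 4.590×10^-3 m⁴.
τ_max = T·r/J = 489000 × 0.233 / 4.590×10^-3 = 2.477×10^7 Pa.

3590 psi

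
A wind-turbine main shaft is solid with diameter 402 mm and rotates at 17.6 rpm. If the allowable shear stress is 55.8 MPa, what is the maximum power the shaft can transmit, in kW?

J = πd⁴/32 = π(0.402)⁴/32 = 2.564×10^-3 m⁴.
T_max = τ_allow·J/r = 5.58×10^7 × 2.564×10^-3 / 0.201 = 711800 N·m.
ω = 2π·17.6/60 = 1.843 rad/s, so P_max = T_max·ω = 1.312×10^6 W.

1310 kW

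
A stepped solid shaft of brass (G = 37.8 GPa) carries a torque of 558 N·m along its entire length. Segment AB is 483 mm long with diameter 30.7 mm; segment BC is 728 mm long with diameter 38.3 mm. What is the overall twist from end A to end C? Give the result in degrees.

J_AB = π(0.0307)⁴/32 = 8.72×10^-8 m⁴; J_BC = π(0.0383)⁴/32 = 2.11×10^-7 m⁴.
θ = (T/G)·Σ L_i/J_i = (558.0/37.8×10⁹)·(0.483/8.72×10^-8 + 0.728/2.11×10^-7) = 0.1326 rad.

7.60°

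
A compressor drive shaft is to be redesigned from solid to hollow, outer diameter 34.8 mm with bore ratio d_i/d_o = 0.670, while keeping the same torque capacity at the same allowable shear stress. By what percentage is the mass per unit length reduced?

Equal τ_max and T ⇒ the solid shaft needs d_s³ = d_o³(1−k⁴), so d_s = 34.8·(1−0.670⁴)^(1/3) = 32.29 mm.
Area ratio A_h/A_s = d_o²(1−k²)/d_s² = (1−k²)/(1−k⁴)^(2/3) = 0.6403.
Mass saving = 1 − 0.6403 = 36.0 %.

36.0 %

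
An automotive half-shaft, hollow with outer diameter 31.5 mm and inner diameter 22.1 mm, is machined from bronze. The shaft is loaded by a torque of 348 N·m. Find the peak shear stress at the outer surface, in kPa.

J = π(d_o⁴ − d_i⁴)/32 = π(0.0315⁴ − 0.0221⁴)/32 = 7.324×10^-8 m⁴.
τ_max = T·r/J = 348.0 × 0.0158 / 7.324×10^-8 = 7.484×10^7 Pa.

74800 kPa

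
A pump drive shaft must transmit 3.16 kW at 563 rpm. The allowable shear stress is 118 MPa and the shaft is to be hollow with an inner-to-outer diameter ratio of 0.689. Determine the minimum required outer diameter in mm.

ω = 2π·563/60 = 58.96 rad/s, so T = P/ω = 3.16×10³ / 58.96 = 53.60 N·m.
For a hollow shaft with d_i/d_o = 0.689: τ_max = 16T/(π d_o³ (1−k⁴)), so d_o = [16T/(π τ_allow (1−k⁴))]^(1/3) = [16·53.60/(π·1.18×10^8·0.7746)]^(1/3) = 0.01440 m.

14.4 mm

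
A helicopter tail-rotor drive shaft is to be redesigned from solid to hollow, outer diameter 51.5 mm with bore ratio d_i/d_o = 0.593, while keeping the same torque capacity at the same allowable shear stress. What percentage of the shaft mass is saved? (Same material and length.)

Equal τ_max and T ⇒ the solid shaft needs d_s³ = d_o³(1−k⁴), so d_s = 51.5·(1−0.593⁴)^(1/3) = 49.28 mm.
Area ratio A_h/A_s = d_o²(1−k²)/d_s² = (1−k²)/(1−k⁴)^(2/3) = 0.7080.
Mass saving = 1 − 0.7080 = 29.2 %.

29.2 %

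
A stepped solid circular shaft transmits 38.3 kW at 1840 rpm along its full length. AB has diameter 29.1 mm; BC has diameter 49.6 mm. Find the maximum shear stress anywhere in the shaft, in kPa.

41100 kPa

ω = 2π·1840/60 = 192.7 rad/s, so T = P/ω = 38.3×10³ / 192.7 = 198.8 N·m.
Under the same torque, τ_max = 16T/(πd³) is largest where d is smallest — segment AB (d = 29.1 mm).
τ_max = 16·198.8/(π·(0.0291)³) = 4.108×10^7 Pa.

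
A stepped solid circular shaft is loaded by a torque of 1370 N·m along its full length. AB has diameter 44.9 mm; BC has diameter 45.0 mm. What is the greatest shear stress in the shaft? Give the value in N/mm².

77.1 N/mm²

Under the same torque, τ_max = 16T/(πd³) is largest where d is smallest — segment AB (d = 44.9 mm).
τ_max = 16·1370/(π·(0.0449)³) = 7.708×10^7 Pa.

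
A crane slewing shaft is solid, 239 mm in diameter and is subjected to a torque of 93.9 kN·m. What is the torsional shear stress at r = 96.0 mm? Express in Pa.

J = πd⁴/32 = π(0.239)⁴/32 = 3.203×10^-4 m⁴.
Shear stress varies linearly with radius: τ = T·r/J = 93900 × 0.0960 / 3.203×10^-4 = 2.814×10^7 Pa.

2.81e7 Pa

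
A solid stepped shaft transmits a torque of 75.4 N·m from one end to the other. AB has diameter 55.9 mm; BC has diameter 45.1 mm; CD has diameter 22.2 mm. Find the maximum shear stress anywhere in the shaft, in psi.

5090 psi

Under the same torque, τ_max = 16T/(πd³) is largest where d is smallest — segment CD (d = 22.2 mm).
τ_max = 16·75.40/(π·(0.0222)³) = 3.510×10^7 Pa.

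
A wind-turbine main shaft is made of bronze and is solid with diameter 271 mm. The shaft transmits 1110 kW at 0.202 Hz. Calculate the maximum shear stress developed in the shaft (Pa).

2.24e8 Pa

ω = 2π·0.202 = 1.269 rad/s, so T = P/ω = 1110×10³ / 1.269 = 874600 N·m.
J = πd⁴/32 = π(0.271)⁴/32 = 5.295×10^-4 m⁴.
τ_max = T·r/J = 874600 × 0.136 / 5.295×10^-4 = 2.238×10^8 Pa.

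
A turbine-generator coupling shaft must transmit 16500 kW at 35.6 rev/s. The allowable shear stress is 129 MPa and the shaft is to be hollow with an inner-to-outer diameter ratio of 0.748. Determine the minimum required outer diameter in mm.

ω = 2π·35.6 = 223.7 rad/s, so T = P/ω = 16500×10³ / 223.7 = 73770 N·m.
For a hollow shaft with d_i/d_o = 0.748: τ_max = 16T/(π d_o³ (1−k⁴)), so d_o = [16T/(π τ_allow (1−k⁴))]^(1/3) = [16·73770/(π·1.29×10^8·0.6870)]^(1/3) = 0.1618 m.

162 mm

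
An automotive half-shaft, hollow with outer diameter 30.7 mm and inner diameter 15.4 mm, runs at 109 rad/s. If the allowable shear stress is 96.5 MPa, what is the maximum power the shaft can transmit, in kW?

J = π(d_o⁴ − d_i⁴)/32 = π(0.0307⁴ − 0.0154⁴)/32 = 8.169×10^-8 m⁴.
T_max = τ_allow·J/r = 9.65×10^7 × 8.169×10^-8 / 0.0153 = 513.5 N·m.
ω = 109 rad/s, so P_max = T_max·ω = 5.597×10^4 W.

56.0 kW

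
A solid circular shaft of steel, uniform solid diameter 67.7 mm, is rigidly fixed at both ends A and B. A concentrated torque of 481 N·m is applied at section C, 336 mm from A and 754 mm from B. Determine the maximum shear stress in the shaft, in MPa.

5.46 MPa

With uniform GJ and both ends fixed, compatibility θ_AC = θ_CB gives T_A·a = T_B·b, together with T_A + T_B = T₀.
T_A = T₀·b/(a+b) = 481.0·754/1090 = 332.7 N·m; T_B = 148.3 N·m.
τ in each portion: τ_AC = 5.46×10^6 Pa, τ_CB = 2.43×10^6 Pa; maximum is in AC.
τ_max = T_AC·r/J = 332.7·0.0338/2.06×10^-6 = 5.461×10^6 Pa.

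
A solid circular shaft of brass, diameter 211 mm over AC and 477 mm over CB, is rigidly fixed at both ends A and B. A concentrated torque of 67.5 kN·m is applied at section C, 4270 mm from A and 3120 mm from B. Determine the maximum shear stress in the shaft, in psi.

447 psi

Compatibility: T_A·a/J_AC = T_B·b/J_CB with T_A + T_B = T₀.
J_AC = 1.95×10^-4 m⁴, J_CB = 5.08×10^-3 m⁴, so T_A = T₀·(J_AC/a)/((J_AC/a)+(J_CB/b)) = 1837 N·m, T_B = 65660 N·m.
τ in each portion: τ_AC = 9.96×10^5 Pa, τ_CB = 3.08×10^6 Pa; maximum is in CB.
τ_max = T_CB·r/J = 65660·0.238/5.08×10^-3 = 3.081×10^6 Pa.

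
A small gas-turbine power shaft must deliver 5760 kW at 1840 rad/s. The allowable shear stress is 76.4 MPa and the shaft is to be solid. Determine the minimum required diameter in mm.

ω = 1840 rad/s, so T = P/ω = 5760×10³ / 1840 = 3130 N·m.
For a solid shaft τ_max = 16T/(πd³), so d = (16T/(π τ_allow))^(1/3) = (16·3130/(π·7.64×10^7))^(1/3) = 0.05931 m.

59.3 mm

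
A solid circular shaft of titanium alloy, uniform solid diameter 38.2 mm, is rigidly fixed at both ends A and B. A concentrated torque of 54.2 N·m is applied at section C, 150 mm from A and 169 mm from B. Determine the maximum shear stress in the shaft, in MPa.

With uniform GJ and both ends fixed, compatibility θ_AC = θ_CB gives T_A·a = T_B·b, together with T_A + T_B = T₀.
T_A = T₀·b/(a+b) = 54.20·169/319.0 = 28.71 N·m; T_B = 25.49 N·m.
τ in each portion: τ_AC = 2.62×10^6 Pa, τ_CB = 2.33×10^6 Pa; maximum is in AC.
τ_max = T_AC·r/J = 28.71·0.0191/2.09×10^-7 = 2.623×10^6 Pa.

2.62 MPa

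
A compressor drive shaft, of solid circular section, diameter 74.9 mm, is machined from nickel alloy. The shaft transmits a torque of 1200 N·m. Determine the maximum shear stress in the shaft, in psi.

J = πd⁴/32 = π(0.0749)⁴/32 = 3.090×10^-6 m⁴.
τ_max = T·r/J = 1200 × 0.0375 / 3.090×10^-6 = 1.454×10^7 Pa.

2110 psi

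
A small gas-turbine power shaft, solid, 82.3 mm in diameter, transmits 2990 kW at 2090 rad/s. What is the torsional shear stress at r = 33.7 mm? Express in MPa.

10.7 MPa

ω = 2090 rad/s, so T = P/ω = 2990×10³ / 2090 = 1431 N·m.
J = πd⁴/32 = π(0.0823)⁴/32 = 4.504×10^-6 m⁴.
Shear stress varies linearly with radius: τ = T·r/J = 1431 × 0.0337 / 4.504×10^-6 = 1.070×10^7 Pa.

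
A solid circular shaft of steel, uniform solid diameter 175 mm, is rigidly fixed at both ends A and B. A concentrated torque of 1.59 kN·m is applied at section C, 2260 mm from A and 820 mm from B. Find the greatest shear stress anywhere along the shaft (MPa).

1.11 MPa

With uniform GJ and both ends fixed, compatibility θ_AC = θ_CB gives T_A·a = T_B·b, together with T_A + T_B = T₀.
T_A = T₀·b/(a+b) = 1590·820/3080 = 423.3 N·m; T_B = 1167 N·m.
τ in each portion: τ_AC = 4.02×10^5 Pa, τ_CB = 1.11×10^6 Pa; maximum is in CB.
τ_max = T_CB·r/J = 1167·0.0875/9.21×10^-5 = 1.109×10^6 Pa.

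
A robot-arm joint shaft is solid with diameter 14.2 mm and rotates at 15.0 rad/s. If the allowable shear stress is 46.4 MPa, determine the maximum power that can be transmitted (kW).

J = πd⁴/32 = π(0.0142)⁴/32 = 3.992×10^-9 m⁴.
T_max = τ_allow·J/r = 4.64×10^7 × 3.992×10^-9 / 0.00710 = 26.09 N·m.
ω = 15.0 rad/s, so P_max = T_max·ω = 391.3 W.

0.391 kW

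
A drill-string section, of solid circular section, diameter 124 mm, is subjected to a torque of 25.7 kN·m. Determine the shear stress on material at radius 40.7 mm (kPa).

45100 kPa

J = πd⁴/32 = π(0.124)⁴/32 = 2.321×10^-5 m⁴.
Shear stress varies linearly with radius: τ = T·r/J = 25700 × 0.0407 / 2.321×10^-5 = 4.507×10^7 Pa.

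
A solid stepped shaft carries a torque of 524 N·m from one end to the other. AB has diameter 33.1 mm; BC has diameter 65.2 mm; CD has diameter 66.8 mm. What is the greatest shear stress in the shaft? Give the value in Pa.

Under the same torque, τ_max = 16T/(πd³) is largest where d is smallest — segment AB (d = 33.1 mm).
τ_max = 16·524.0/(π·(0.0331)³) = 7.359×10^7 Pa.

7.36e7 Pa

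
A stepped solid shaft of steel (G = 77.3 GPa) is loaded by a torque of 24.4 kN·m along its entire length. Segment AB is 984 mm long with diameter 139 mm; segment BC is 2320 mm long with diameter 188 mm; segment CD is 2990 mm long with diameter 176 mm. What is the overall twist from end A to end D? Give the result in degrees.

J_AB = π(0.139)⁴/32 = 3.66×10^-5 m⁴; J_BC = π(0.188)⁴/32 = 1.23×10^-4 m⁴; J_CD = π(0.176)⁴/32 = 9.42×10^-5 m⁴.
θ = (T/G)·Σ L_i/J_i = (24400/77.3×10⁹)·(0.984/3.66×10^-5 + 2.32/1.23×10^-4 + 2.99/9.42×10^-5) = 0.02447 rad.

1.40°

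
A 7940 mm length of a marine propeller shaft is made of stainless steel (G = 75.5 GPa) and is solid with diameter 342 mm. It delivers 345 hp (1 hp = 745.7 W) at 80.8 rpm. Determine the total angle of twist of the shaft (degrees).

ω = 2π·80.8/60 = 8.461 rad/s, so T = P/ω = 345×745.7 / 8.461 = 30400 N·m.
J = πd⁴/32 = π(0.342)⁴/32 = 1.343×10^-3 m⁴.
θ = T·L/(G·J) = 30400 × 7.94 / (75.5×10⁹ × 1.343×10^-3) = 2.381×10^-3 rad.

0.136°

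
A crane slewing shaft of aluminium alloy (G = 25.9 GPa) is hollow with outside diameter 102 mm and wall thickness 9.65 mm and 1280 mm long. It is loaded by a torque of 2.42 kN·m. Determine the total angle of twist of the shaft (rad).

J = π(d_o⁴ − d_i⁴)/32 = π(0.102⁴ − 0.0827⁴)/32 = 6.035×10^-6 m⁴.
θ = T·L/(G·J) = 2420 × 1.28 / (25.9×10⁹ × 6.035×10^-6) = 0.01982 rad.

0.0198 rad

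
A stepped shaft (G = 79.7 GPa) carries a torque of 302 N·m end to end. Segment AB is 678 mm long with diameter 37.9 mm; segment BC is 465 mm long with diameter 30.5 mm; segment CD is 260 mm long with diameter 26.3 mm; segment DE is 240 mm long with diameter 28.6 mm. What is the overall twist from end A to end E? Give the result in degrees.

3.91°

J_AB = π(0.0379)⁴/32 = 2.03×10^-7 m⁴; J_BC = π(0.0305)⁴/32 = 8.50×10^-8 m⁴; J_CD = π(0.0263)⁴/32 = 4.70×10^-8 m⁴; J_DE = π(0.0286)⁴/32 = 6.57×10^-8 m⁴.
θ = (T/G)·Σ L_i/J_i = (302.0/79.7×10⁹)·(0.678/2.03×10^-7 + 0.465/8.50×10^-8 + 0.260/4.70×10^-8 + 0.240/6.57×10^-8) = 0.06824 rad.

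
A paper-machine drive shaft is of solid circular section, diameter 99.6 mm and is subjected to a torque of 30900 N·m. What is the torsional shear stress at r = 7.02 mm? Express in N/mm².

J = πd⁴/32 = π(0.0996)⁴/32 = 9.661×10^-6 m⁴.
Shear stress varies linearly with radius: τ = T·r/J = 30900 × 0.00702 / 9.661×10^-6 = 2.245×10^7 Pa.

22.5 N/mm²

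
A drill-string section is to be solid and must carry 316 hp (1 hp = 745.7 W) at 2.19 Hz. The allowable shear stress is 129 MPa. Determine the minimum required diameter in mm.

ω = 2π·2.19 = 13.76 rad/s, so T = P/ω = 316×745.7 / 13.76 = 17120 N·m.
For a solid shaft τ_max = 16T/(πd³), so d = (16T/(π τ_allow))^(1/3) = (16·17120/(π·1.29×10^8))^(1/3) = 0.08777 m.

87.8 mm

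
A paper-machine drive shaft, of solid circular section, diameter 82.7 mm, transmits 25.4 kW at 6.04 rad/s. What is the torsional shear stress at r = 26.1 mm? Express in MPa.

23.9 MPa

ω = 6.04 rad/s, so T = P/ω = 25.4×10³ / 6.040 = 4205 N·m.
J = πd⁴/32 = π(0.0827)⁴/32 = 4.592×10^-6 m⁴.
Shear stress varies linearly with radius: τ = T·r/J = 4205 × 0.0261 / 4.592×10^-6 = 2.390×10^7 Pa.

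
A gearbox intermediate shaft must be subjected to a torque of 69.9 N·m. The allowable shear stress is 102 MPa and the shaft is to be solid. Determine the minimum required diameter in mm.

For a solid shaft τ_max = 16T/(πd³), so d = (16T/(π τ_allow))^(1/3) = (16·69.90/(π·1.02×10^8))^(1/3) = 0.01517 m.

15.2 mm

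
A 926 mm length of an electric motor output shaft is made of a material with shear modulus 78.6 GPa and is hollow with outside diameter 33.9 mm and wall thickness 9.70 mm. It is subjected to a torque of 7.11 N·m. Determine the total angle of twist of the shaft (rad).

J = π(d_o⁴ − d_i⁴)/32 = π(0.0339⁴ − 0.0145⁴)/32 = 1.253×10^-7 m⁴.
θ = T·L/(G·J) = 7.110 × 0.926 / (78.6×10⁹ × 1.253×10^-7) = 6.684×10^-4 rad.

6.68e-4 rad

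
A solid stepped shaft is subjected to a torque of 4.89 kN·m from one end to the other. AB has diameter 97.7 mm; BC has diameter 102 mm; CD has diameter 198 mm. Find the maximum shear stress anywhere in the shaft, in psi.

Under the same torque, τ_max = 16T/(πd³) is largest where d is smallest — segment AB (d = 97.7 mm).
τ_max = 16·4890/(π·(0.0977)³) = 2.671×10^7 Pa.

3870 psi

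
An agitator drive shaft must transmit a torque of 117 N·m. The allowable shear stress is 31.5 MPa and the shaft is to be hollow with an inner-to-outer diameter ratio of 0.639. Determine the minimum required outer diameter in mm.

For a hollow shaft with d_i/d_o = 0.639: τ_max = 16T/(π d_o³ (1−k⁴)), so d_o = [16T/(π τ_allow (1−k⁴))]^(1/3) = [16·117.0/(π·3.15×10^7·0.8333)]^(1/3) = 0.02832 m.

28.3 mm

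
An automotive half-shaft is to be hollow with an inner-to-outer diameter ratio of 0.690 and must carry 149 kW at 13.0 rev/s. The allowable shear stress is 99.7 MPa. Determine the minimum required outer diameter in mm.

ω = 2π·13.0 = 81.68 rad/s, so T = P/ω = 149×10³ / 81.68 = 1824 N·m.
For a hollow shaft with d_i/d_o = 0.690: τ_max = 16T/(π d_o³ (1−k⁴)), so d_o = [16T/(π τ_allow (1−k⁴))]^(1/3) = [16·1824/(π·9.97×10^7·0.7733)]^(1/3) = 0.04939 m.

49.4 mm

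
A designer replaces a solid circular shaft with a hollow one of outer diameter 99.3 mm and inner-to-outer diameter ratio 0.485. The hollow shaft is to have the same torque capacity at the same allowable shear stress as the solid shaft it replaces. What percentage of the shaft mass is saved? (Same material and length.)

Equal τ_max and T ⇒ the solid shaft needs d_s³ = d_o³(1−k⁴), so d_s = 99.3·(1−0.485⁴)^(1/3) = 97.43 mm.
Area ratio A_h/A_s = d_o²(1−k²)/d_s² = (1−k²)/(1−k⁴)^(2/3) = 0.7944.
Mass saving = 1 − 0.7944 = 20.6 %.

20.6 %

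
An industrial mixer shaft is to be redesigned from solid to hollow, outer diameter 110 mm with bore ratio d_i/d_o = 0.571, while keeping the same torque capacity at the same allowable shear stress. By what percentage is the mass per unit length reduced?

27.4 %

Equal τ_max and T ⇒ the solid shaft needs d_s³ = d_o³(1−k⁴), so d_s = 110·(1−0.571⁴)^(1/3) = 106.0 mm.
Area ratio A_h/A_s = d_o²(1−k²)/d_s² = (1−k²)/(1−k⁴)^(2/3) = 0.7264.
Mass saving = 1 − 0.7264 = 27.4 %.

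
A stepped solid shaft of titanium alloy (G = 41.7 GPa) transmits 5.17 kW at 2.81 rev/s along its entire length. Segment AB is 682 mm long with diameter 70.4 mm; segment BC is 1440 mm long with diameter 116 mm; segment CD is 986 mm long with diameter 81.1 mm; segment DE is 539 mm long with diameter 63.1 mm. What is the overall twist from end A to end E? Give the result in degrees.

0.379°

ω = 2π·2.81 = 17.66 rad/s, so T = P/ω = 5.17×10³ / 17.66 = 292.8 N·m.
J_AB = π(0.0704)⁴/32 = 2.41×10^-6 m⁴; J_BC = π(0.116)⁴/32 = 1.78×10^-5 m⁴; J_CD = π(0.0811)⁴/32 = 4.25×10^-6 m⁴; J_DE = π(0.0631)⁴/32 = 1.56×10^-6 m⁴.
θ = (T/G)·Σ L_i/J_i = (292.8/41.7×10⁹)·(0.682/2.41×10^-6 + 1.44/1.78×10^-5 + 0.986/4.25×10^-6 + 0.539/1.56×10^-6) = 6.617×10^-3 rad.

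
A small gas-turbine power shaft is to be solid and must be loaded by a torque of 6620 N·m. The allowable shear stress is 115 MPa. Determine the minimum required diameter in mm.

66.4 mm

For a solid shaft τ_max = 16T/(πd³), so d = (16T/(π τ_allow))^(1/3) = (16·6620/(π·1.15×10^8))^(1/3) = 0.06643 m.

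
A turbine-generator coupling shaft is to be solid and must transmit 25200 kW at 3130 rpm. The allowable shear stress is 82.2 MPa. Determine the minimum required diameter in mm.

168 mm

ω = 2π·3130/60 = 327.8 rad/s, so T = P/ω = 25200×10³ / 327.8 = 76880 N·m.
For a solid shaft τ_max = 16T/(πd³), so d = (16T/(π τ_allow))^(1/3) = (16·76880/(π·8.22×10^7))^(1/3) = 0.1683 m.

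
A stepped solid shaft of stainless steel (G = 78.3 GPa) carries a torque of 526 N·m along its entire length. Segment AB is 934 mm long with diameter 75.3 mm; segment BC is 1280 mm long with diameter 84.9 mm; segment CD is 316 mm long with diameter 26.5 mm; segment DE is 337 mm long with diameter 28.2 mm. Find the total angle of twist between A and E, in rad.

0.0840 rad

J_AB = π(0.0753)⁴/32 = 3.16×10^-6 m⁴; J_BC = π(0.0849)⁴/32 = 5.10×10^-6 m⁴; J_CD = π(0.0265)⁴/32 = 4.84×10^-8 m⁴; J_DE = π(0.0282)⁴/32 = 6.21×10^-8 m⁴.
θ = (T/G)·Σ L_i/J_i = (526.0/78.3×10⁹)·(0.934/3.16×10^-6 + 1.28/5.10×10^-6 + 0.316/4.84×10^-8 + 0.337/6.21×10^-8) = 0.08398 rad.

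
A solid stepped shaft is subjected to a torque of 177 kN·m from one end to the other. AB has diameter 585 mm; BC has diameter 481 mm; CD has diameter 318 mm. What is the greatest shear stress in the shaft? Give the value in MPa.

28.0 MPa

Under the same torque, τ_max = 16T/(πd³) is largest where d is smallest — segment CD (d = 318 mm).
τ_max = 16·177000/(π·(0.318)³) = 2.803×10^7 Pa.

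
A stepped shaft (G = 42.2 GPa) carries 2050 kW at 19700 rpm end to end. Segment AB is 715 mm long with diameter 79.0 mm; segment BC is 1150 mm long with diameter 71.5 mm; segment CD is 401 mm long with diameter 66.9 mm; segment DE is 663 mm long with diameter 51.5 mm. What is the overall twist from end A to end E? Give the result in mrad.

42.4 mrad

ω = 2π·19700/60 = 2063 rad/s, so T = P/ω = 2050×10³ / 2063 = 993.7 N·m.
J_AB = π(0.0790)⁴/32 = 3.82×10^-6 m⁴; J_BC = π(0.0715)⁴/32 = 2.57×10^-6 m⁴; J_CD = π(0.0669)⁴/32 = 1.97×10^-6 m⁴; J_DE = π(0.0515)⁴/32 = 6.91×10^-7 m⁴.
θ = (T/G)·Σ L_i/J_i = (993.7/42.2×10⁹)·(0.715/3.82×10^-6 + 1.15/2.57×10^-6 + 0.401/1.97×10^-6 + 0.663/6.91×10^-7) = 0.04237 rad.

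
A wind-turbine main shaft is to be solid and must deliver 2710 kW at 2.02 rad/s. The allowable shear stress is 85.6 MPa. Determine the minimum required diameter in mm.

431 mm

ω = 2.02 rad/s, so T = P/ω = 2710×10³ / 2.020 = 1.342e6 N·m.
For a solid shaft τ_max = 16T/(πd³), so d = (16T/(π τ_allow))^(1/3) = (16·1.342e6/(π·8.56×10^7))^(1/3) = 0.4306 m.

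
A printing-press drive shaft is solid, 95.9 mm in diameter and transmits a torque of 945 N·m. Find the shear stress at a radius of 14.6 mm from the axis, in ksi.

J = πd⁴/32 = π(0.0959)⁴/32 = 8.304×10^-6 m⁴.
Shear stress varies linearly with radius: τ = T·r/J = 945.0 × 0.0146 / 8.304×10^-6 = 1.662×10^6 Pa.

0.241 ksi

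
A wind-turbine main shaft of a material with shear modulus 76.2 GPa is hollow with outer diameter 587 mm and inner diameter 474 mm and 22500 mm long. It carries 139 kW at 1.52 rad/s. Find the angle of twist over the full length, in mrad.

4.03 mrad

ω = 1.52 rad/s, so T = P/ω = 139×10³ / 1.520 = 91450 N·m.
J = π(d_o⁴ − d_i⁴)/32 = π(0.587⁴ − 0.474⁴)/32 = 6.700×10^-3 m⁴.
θ = T·L/(G·J) = 91450 × 22.5 / (76.2×10⁹ × 6.700×10^-3) = 4.030×10^-3 rad.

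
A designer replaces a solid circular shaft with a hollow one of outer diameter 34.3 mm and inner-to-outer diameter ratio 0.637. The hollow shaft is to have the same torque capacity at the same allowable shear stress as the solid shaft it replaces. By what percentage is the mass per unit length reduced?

Equal τ_max and T ⇒ the solid shaft needs d_s³ = d_o³(1−k⁴), so d_s = 34.3·(1−0.637⁴)^(1/3) = 32.30 mm.
Area ratio A_h/A_s = d_o²(1−k²)/d_s² = (1−k²)/(1−k⁴)^(2/3) = 0.6700.
Mass saving = 1 − 0.6700 = 33.0 %.

33.0 %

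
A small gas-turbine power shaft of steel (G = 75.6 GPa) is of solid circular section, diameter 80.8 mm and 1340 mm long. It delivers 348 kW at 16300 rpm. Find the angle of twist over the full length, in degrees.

ω = 2π·16300/60 = 1707 rad/s, so T = P/ω = 348×10³ / 1707 = 203.9 N·m.
J = πd⁴/32 = π(0.0808)⁴/32 = 4.185×10^-6 m⁴.
θ = T·L/(G·J) = 203.9 × 1.34 / (75.6×10⁹ × 4.185×10^-6) = 8.636×10^-4 rad.

0.0495°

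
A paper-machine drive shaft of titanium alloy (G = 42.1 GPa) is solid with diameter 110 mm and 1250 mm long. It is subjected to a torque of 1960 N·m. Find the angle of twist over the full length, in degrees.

0.232°

J = πd⁴/32 = π(0.110)⁴/32 = 1.437×10^-5 m⁴.
θ = T·L/(G·J) = 1960 × 1.25 / (42.1×10⁹ × 1.437×10^-5) = 4.049×10^-3 rad.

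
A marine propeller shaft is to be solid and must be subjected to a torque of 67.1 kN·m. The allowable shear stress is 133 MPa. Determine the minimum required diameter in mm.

For a solid shaft τ_max = 16T/(πd³), so d = (16T/(π τ_allow))^(1/3) = (16·67100/(π·1.33×10^8))^(1/3) = 0.1370 m.

137 mm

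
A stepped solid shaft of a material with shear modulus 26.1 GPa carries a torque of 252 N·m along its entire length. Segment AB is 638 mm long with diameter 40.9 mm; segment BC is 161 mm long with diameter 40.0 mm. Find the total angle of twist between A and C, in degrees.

J_AB = π(0.0409)⁴/32 = 2.75×10^-7 m⁴; J_BC = π(0.0400)⁴/32 = 2.51×10^-7 m⁴.
θ = (T/G)·Σ L_i/J_i = (252.0/26.1×10⁹)·(0.638/2.75×10^-7 + 0.161/2.51×10^-7) = 0.02861 rad.

1.64°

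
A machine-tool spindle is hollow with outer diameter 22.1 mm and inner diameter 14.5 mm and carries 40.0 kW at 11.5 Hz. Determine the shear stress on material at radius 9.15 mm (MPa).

265 MPa

ω = 2π·11.5 = 72.26 rad/s, so T = P/ω = 40.0×10³ / 72.26 = 553.6 N·m.
J = π(d_o⁴ − d_i⁴)/32 = π(0.0221⁴ − 0.0145⁴)/32 = 1.908×10^-8 m⁴.
Shear stress varies linearly with radius: τ = T·r/J = 553.6 × 0.00915 / 1.908×10^-8 = 2.655×10^8 Pa.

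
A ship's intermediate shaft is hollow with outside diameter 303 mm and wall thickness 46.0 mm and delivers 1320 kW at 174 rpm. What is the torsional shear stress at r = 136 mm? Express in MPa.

15.6 MPa

ω = 2π·174/60 = 18.22 rad/s, so T = P/ω = 1320×10³ / 18.22 = 72440 N·m.
J = π(d_o⁴ − d_i⁴)/32 = π(0.303⁴ − 0.211⁴)/32 = 6.329×10^-4 m⁴.
Shear stress varies linearly with radius: τ = T·r/J = 72440 × 0.136 / 6.329×10^-4 = 1.557×10^7 Pa.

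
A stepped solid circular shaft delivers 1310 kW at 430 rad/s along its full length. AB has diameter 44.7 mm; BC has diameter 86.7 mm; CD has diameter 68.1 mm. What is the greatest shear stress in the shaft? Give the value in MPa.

174 MPa

ω = 430 rad/s, so T = P/ω = 1310×10³ / 430.0 = 3047 N·m.
Under the same torque, τ_max = 16T/(πd³) is largest where d is smallest — segment AB (d = 44.7 mm).
τ_max = 16·3047/(π·(0.0447)³) = 1.737×10^8 Pa.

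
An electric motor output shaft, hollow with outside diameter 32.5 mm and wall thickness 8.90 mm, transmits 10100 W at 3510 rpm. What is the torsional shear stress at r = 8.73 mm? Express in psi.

ω = 2π·3510/60 = 367.6 rad/s, so T = P/ω = 10100 / 367.6 = 27.48 N·m.
J = π(d_o⁴ − d_i⁴)/32 = π(0.0325⁴ − 0.0147⁴)/32 = 1.049×10^-7 m⁴.
Shear stress varies linearly with radius: τ = T·r/J = 27.48 × 0.00873 / 1.049×10^-7 = 2.286×10^6 Pa.

332 psi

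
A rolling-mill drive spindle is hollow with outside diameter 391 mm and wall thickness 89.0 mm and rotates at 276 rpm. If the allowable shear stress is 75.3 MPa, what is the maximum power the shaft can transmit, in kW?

23300 kW

J = π(d_o⁴ − d_i⁴)/32 = π(0.391⁴ − 0.213⁴)/32 = 2.093×10^-3 m⁴.
T_max = τ_allow·J/r = 7.53×10^7 × 2.093×10^-3 / 0.196 = 806000 N·m.
ω = 2π·276/60 = 28.90 rad/s, so P_max = T_max·ω = 2.329×10^7 W.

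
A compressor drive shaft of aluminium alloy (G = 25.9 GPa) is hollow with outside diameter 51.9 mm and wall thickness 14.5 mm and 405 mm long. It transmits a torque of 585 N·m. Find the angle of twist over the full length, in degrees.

J = π(d_o⁴ − d_i⁴)/32 = π(0.0519⁴ − 0.0229⁴)/32 = 6.853×10^-7 m⁴.
θ = T·L/(G·J) = 585.0 × 0.405 / (25.9×10⁹ × 6.853×10^-7) = 0.01335 rad.

0.765°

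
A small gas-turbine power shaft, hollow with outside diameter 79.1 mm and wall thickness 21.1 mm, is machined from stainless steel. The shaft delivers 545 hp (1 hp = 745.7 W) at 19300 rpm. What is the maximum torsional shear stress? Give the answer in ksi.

ω = 2π·19300/60 = 2021 rad/s, so T = P/ω = 545×745.7 / 2021 = 201.1 N·m.
J = π(d_o⁴ − d_i⁴)/32 = π(0.0791⁴ − 0.0369⁴)/32 = 3.661×10^-6 m⁴.
τ_max = T·r/J = 201.1 × 0.0395 / 3.661×10^-6 = 2.172×10^6 Pa.

0.315 ksi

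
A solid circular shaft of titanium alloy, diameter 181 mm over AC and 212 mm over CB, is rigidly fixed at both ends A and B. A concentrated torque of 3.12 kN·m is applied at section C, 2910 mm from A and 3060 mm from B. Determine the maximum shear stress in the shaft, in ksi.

0.155 ksi

Compatibility: T_A·a/J_AC = T_B·b/J_CB with T_A + T_B = T₀.
J_AC = 1.05×10^-4 m⁴, J_CB = 1.98×10^-4 m⁴, so T_A = T₀·(J_AC/a)/((J_AC/a)+(J_CB/b)) = 1118 N·m, T_B = 2002 N·m.
τ in each portion: τ_AC = 9.61×10^5 Pa, τ_CB = 1.07×10^6 Pa; maximum is in CB.
τ_max = T_CB·r/J = 2002·0.106/1.98×10^-4 = 1.070×10^6 Pa.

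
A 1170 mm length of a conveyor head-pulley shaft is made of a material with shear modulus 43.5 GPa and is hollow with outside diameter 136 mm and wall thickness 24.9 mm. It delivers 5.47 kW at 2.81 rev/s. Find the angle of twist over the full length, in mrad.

ω = 2π·2.81 = 17.66 rad/s, so T = P/ω = 5.47×10³ / 17.66 = 309.8 N·m.
J = π(d_o⁴ − d_i⁴)/32 = π(0.136⁴ − 0.0862⁴)/32 = 2.817×10^-5 m⁴.
θ = T·L/(G·J) = 309.8 × 1.17 / (43.5×10⁹ × 2.817×10^-5) = 2.959×10^-4 rad.

0.296 mrad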